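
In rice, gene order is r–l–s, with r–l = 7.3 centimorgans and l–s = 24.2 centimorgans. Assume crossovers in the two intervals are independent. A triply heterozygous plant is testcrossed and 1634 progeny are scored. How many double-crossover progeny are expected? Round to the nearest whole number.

29

Map distances give recombination frequencies of 0.073 and 0.242 for the two intervals.
With no interference, expected double-crossover frequency = 0.073 × 0.242 = 0.01767.
Expected number = 0.01767 × 1634 = 28.87 ≈ 29.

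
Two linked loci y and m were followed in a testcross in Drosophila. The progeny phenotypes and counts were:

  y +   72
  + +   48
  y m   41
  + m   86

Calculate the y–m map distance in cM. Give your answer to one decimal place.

The two most frequent classes, + m (86) and y + (72), are the parental types, so the F1 was + m / y +.
The recombinant classes are + + and y m: 48 + 41 = 89.
Recombination frequency = 89/247 = 0.3603 ≈ 36.0%, i.e. 36.0 cM.

36.0 cM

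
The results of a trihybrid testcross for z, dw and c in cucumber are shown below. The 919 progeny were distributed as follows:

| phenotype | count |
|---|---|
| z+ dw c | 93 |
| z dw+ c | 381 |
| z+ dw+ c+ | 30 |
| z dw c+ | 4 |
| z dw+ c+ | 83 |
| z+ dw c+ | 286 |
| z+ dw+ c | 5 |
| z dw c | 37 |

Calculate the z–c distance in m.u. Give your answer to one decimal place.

The two most frequent reciprocal classes, z+ dw c+ and z dw+ c, are the parental types, so the F1 was z+ dw c+ / z dw+ c.
The two rarest classes, z dw c+ and z+ dw+ c, are the double crossovers. Comparing them with the parentals, only the z allele has switched, so z is the middle locus and the order is dw – z – c.
Crossovers in the z–c interval produce the single-crossover classes z+ dw c and z dw+ c+ (93 + 83 = 176) plus the double crossovers (9).
RF(z–c) = (176 + 9) / 919 = 185/919 = 0.2013 → 20.1 m.u.

20.1 m.u.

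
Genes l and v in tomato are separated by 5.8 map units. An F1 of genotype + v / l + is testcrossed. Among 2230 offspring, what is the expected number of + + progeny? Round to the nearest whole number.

65

A map distance of 5.8 map units corresponds to a recombination frequency of 0.058.
The F1 is + v / l +, so + + is a recombinant gamete class with expected frequency r/2 = 0.058/2 = 0.0290.
Expected number = 0.0290 × 2230 = 64.67 ≈ 65.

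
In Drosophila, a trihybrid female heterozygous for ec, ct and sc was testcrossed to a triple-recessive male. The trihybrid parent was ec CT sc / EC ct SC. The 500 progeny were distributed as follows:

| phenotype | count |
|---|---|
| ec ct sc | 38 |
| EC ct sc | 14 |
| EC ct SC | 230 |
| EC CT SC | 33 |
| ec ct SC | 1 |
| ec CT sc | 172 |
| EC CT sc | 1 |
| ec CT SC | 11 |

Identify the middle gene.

ec

The two rarest classes, EC CT sc and ec ct SC, are the double crossovers. Comparing them with the parentals, only the ec allele has switched, so ec is the middle locus and the order is ct – ec – sc.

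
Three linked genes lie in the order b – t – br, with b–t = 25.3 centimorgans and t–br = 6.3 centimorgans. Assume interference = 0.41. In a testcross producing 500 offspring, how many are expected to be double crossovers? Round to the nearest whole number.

Map distances give recombination frequencies of 0.253 and 0.063 for the two intervals.
With interference 0.41 (so coincidence = 0.59), expected double-crossover frequency = 0.253 × 0.063 × 0.59 = 0.00940.
Expected number = 0.00940 × 500 = 4.70 ≈ 5.

5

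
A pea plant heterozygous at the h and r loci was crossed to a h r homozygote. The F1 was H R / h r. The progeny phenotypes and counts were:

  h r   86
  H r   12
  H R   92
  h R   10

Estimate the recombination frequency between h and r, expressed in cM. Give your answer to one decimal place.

The recombinant classes are H r and h R: 12 + 10 = 22.
Recombination frequency = 22/200 = 0.1100 ≈ 11.0%, i.e. 11.0 cM.

11.0 cM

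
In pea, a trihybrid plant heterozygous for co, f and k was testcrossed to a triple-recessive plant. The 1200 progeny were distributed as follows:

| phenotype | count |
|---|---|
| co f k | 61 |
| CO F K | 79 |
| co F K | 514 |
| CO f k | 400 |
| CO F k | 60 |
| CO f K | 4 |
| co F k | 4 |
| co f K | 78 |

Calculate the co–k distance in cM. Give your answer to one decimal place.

12.3 cM

The two most frequent reciprocal classes, CO f k and co F K, are the parental types, so the F1 was CO f k / co F K.
The two rarest classes, CO f K and co F k, are the double crossovers. Comparing them with the parentals, only the k allele has switched, so k is the middle locus and the order is co – k – f.
Crossovers in the co–k interval produce the single-crossover classes co f k and CO F K (61 + 79 = 140) plus the double crossovers (8).
RF(co–k) = (140 + 8) / 1200 = 148/1200 = 0.1233 → 12.3 cM.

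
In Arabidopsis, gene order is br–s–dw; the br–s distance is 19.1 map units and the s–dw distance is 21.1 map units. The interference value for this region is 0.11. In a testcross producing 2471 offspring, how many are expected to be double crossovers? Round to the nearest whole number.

89

Map distances give recombination frequencies of 0.191 and 0.211 for the two intervals.
With interference 0.11 (so coincidence = 0.89), expected double-crossover frequency = 0.191 × 0.211 × 0.89 = 0.03587.
Expected number = 0.03587 × 2471 = 88.63 ≈ 89.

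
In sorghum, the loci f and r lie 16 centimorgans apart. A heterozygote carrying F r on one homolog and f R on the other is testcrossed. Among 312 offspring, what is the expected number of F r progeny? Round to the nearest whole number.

131

A map distance of 16 centimorgans corresponds to a recombination frequency of 0.160.
The F1 is F r / f R, so F r is a parental gamete class with expected frequency (1 − r)/2 = 0.840/2 = 0.4200.
Expected number = 0.4200 × 312 = 131.04 ≈ 131.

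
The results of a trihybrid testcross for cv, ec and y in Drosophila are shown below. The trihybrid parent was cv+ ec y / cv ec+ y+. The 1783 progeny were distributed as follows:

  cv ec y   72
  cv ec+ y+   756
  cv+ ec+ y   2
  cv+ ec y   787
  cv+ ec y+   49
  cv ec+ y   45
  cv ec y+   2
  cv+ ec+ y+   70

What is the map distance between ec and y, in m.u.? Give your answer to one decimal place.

5.5 m.u.

The two rarest classes, cv+ ec+ y and cv ec y+, are the double crossovers. Comparing them with the parentals, only the ec allele has switched, so ec is the middle locus and the order is y – ec – cv.
Crossovers in the y–ec interval produce the single-crossover classes cv+ ec y+ and cv ec+ y (49 + 45 = 94) plus the double crossovers (4).
RF(y–ec) = (94 + 4) / 1783 = 98/1783 = 0.0550 → 5.5 m.u.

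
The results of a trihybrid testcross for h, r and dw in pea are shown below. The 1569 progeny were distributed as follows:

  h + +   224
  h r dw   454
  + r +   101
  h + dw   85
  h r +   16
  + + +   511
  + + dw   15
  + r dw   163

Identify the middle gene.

dw

The two most frequent reciprocal classes, + + + and h r dw, are the parental types, so the F1 was + + + / h r dw.
The two rarest classes, + + dw and h r +, are the double crossovers. Comparing them with the parentals, only the dw allele has switched, so dw is the middle locus and the order is r – dw – h.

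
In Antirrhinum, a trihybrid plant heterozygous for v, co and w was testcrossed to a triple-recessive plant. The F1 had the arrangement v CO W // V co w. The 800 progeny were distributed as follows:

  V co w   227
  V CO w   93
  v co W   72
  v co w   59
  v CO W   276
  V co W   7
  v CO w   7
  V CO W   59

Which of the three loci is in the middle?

w

The two rarest classes, v CO w and V co W, are the double crossovers. Comparing them with the parentals, only the w allele has switched, so w is the middle locus and the order is v – w – co.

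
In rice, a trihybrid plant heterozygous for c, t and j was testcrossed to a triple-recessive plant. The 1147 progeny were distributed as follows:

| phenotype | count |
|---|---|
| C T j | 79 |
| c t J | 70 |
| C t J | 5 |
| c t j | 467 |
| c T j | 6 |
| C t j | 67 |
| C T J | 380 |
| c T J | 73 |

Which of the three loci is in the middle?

The two most frequent reciprocal classes, c t j and C T J, are the parental types, so the F1 was c t j / C T J.
The two rarest classes, c T j and C t J, are the double crossovers. Comparing them with the parentals, only the t allele has switched, so t is the middle locus and the order is c – t – j.

t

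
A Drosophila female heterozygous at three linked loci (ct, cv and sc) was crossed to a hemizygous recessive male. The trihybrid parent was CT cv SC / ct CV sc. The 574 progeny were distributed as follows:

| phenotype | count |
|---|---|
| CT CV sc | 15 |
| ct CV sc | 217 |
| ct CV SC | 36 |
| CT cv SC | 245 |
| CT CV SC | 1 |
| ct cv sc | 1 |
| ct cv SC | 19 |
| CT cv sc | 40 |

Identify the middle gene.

The two rarest classes, CT CV SC and ct cv sc, are the double crossovers. Comparing them with the parentals, only the cv allele has switched, so cv is the middle locus and the order is ct – cv – sc.

cv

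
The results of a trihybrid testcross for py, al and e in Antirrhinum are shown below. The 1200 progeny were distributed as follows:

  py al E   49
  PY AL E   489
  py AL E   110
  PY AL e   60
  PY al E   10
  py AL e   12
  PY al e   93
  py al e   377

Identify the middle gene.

The two most frequent reciprocal classes, py al e and PY AL E, are the parental types, so the F1 was py al e / PY AL E.
The two rarest classes, py AL e and PY al E, are the double crossovers. Comparing them with the parentals, only the al allele has switched, so al is the middle locus and the order is e – al – py.

al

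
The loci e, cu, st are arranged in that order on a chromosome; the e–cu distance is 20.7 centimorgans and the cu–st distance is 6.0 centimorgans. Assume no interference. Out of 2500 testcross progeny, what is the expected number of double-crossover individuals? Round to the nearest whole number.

Map distances give recombination frequencies of 0.207 and 0.060 for the two intervals.
With no interference, expected double-crossover frequency = 0.207 × 0.060 = 0.01242.
Expected number = 0.01242 × 2500 = 31.05 ≈ 31.

31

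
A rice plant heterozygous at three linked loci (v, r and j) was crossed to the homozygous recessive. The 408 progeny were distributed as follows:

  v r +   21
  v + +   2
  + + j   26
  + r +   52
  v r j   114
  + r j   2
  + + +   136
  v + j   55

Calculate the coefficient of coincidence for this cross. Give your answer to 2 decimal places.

0.29

The two most frequent reciprocal classes, v r j and + + +, are the parental types, so the F1 was v r j / + + +.
The two rarest classes, + r j and v + +, are the double crossovers. Comparing them with the parentals, only the v allele has switched, so v is the middle locus and the order is r – v – j.
r–v: (107 + 4)/408 = 0.2721; v–j: (47 + 4)/408 = 0.1250.
Expected DCO frequency = 0.2721 × 0.1250 ≈ 0.03401; observed = 4/408 ≈ 0.00980.
Coefficient of coincidence = 0.00980/0.03401 ≈ 0.29.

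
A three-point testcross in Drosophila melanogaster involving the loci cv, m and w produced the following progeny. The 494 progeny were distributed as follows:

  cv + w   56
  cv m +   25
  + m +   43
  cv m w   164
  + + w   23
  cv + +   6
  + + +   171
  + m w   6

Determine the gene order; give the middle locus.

cv

The two most frequent reciprocal classes, + + + and cv m w, are the parental types, so the F1 was + + + / cv m w.
The two rarest classes, cv + + and + m w, are the double crossovers. Comparing them with the parentals, only the cv allele has switched, so cv is the middle locus and the order is m – cv – w.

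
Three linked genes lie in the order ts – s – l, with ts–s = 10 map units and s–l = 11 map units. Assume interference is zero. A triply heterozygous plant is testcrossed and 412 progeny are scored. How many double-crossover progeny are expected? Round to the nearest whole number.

5

Map distances give recombination frequencies of 0.100 and 0.110 for the two intervals.
With no interference, expected double-crossover frequency = 0.100 × 0.110 = 0.01100.
Expected number = 0.01100 × 412 = 4.53 ≈ 5.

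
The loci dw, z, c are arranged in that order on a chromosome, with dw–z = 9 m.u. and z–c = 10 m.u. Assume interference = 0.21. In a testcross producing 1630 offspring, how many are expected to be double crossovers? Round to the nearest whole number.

Map distances give recombination frequencies of 0.090 and 0.100 for the two intervals.
With interference 0.21 (so coincidence = 0.79), expected double-crossover frequency = 0.090 × 0.100 × 0.79 = 0.00711.
Expected number = 0.00711 × 1630 = 11.59 ≈ 12.

12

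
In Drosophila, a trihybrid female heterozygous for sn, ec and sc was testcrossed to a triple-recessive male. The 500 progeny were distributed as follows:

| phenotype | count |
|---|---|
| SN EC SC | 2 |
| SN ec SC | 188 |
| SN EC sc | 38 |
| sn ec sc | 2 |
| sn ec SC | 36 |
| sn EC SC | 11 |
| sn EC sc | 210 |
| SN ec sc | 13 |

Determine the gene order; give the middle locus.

The two most frequent reciprocal classes, SN ec SC and sn EC sc, are the parental types, so the F1 was SN ec SC / sn EC sc.
The two rarest classes, SN EC SC and sn ec sc, are the double crossovers. Comparing them with the parentals, only the ec allele has switched, so ec is the middle locus and the order is sc – ec – sn.

ec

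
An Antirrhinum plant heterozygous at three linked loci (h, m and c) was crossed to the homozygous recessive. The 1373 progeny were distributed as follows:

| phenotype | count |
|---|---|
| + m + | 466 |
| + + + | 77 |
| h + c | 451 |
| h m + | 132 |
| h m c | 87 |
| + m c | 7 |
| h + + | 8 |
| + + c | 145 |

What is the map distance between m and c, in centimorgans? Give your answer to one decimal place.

13.0 centimorgans

The two most frequent reciprocal classes, h + c and + m +, are the parental types, so the F1 was h + c / + m +.
The two rarest classes, h + + and + m c, are the double crossovers. Comparing them with the parentals, only the c allele has switched, so c is the middle locus and the order is m – c – h.
Crossovers in the m–c interval produce the single-crossover classes h m c and + + + (87 + 77 = 164) plus the double crossovers (15).
RF(m–c) = (164 + 15) / 1373 = 179/1373 = 0.1304 → 13.0 centimorgans.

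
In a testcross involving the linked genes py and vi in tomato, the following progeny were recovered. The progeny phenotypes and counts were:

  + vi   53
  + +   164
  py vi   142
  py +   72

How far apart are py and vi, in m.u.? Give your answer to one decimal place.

29.0 m.u.

The two most frequent classes, + + (164) and py vi (142), are the parental types, so the F1 was + + / py vi.
The recombinant classes are + vi and py +: 53 + 72 = 125.
Recombination frequency = 125/431 = 0.2900 ≈ 29.0%, i.e. 29.0 m.u.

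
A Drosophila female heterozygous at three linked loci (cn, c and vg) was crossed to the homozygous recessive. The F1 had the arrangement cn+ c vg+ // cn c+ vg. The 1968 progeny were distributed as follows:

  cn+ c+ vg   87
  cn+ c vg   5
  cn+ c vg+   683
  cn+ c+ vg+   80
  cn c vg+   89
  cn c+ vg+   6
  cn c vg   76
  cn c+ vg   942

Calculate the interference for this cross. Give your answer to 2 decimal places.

0.31

The two rarest classes, cn+ c vg and cn c+ vg+, are the double crossovers. Comparing them with the parentals, only the vg allele has switched, so vg is the middle locus and the order is cn – vg – c.
cn–vg: (176 + 11)/1968 = 0.0950; vg–c: (156 + 11)/1968 = 0.0849.
Expected DCO frequency = 0.0950 × 0.0849 ≈ 0.00807; observed = 11/1968 ≈ 0.00559.
Coefficient of coincidence = 0.00559/0.00807 ≈ 0.69; interference = 1 − 0.69 = 0.31.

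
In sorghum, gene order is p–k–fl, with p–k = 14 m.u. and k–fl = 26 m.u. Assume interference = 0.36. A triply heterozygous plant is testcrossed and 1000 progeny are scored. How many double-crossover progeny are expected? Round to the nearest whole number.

23

Map distances give recombination frequencies of 0.140 and 0.260 for the two intervals.
With interference 0.36 (so coincidence = 0.64), expected double-crossover frequency = 0.140 × 0.260 × 0.64 = 0.02330.
Expected number = 0.02330 × 1000 = 23.30 ≈ 23.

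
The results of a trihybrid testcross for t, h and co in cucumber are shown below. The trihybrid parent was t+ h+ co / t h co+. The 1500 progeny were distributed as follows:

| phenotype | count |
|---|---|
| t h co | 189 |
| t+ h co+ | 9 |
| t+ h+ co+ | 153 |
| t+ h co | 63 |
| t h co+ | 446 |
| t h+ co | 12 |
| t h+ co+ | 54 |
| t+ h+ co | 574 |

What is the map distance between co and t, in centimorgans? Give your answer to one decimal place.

The two rarest classes, t h+ co and t+ h co+, are the double crossovers. Comparing them with the parentals, only the t allele has switched, so t is the middle locus and the order is h – t – co.
Crossovers in the t–co interval produce the single-crossover classes t+ h+ co+ and t h co (153 + 189 = 342) plus the double crossovers (21).
RF(t–co) = (342 + 21) / 1500 = 363/1500 = 0.2420 → 24.2 centimorgans.

24.2 centimorgans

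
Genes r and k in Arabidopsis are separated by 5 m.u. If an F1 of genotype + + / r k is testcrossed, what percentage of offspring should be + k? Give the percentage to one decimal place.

2.5%

A map distance of 5 m.u. corresponds to a recombination frequency of 0.050.
The F1 is + + / r k, so + k is a recombinant gamete class with expected frequency r/2 = 0.050/2 = 0.0250.
That is 0.0250 = 2.5% of the progeny.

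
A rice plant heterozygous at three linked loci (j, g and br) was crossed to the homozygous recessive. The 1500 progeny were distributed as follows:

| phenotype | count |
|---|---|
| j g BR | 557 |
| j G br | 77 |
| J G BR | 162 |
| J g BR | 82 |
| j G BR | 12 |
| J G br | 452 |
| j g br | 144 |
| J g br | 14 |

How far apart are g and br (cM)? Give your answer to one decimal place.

The two most frequent reciprocal classes, j g BR and J G br, are the parental types, so the F1 was j g BR / J G br.
The two rarest classes, j G BR and J g br, are the double crossovers. Comparing them with the parentals, only the g allele has switched, so g is the middle locus and the order is br – g – j.
Crossovers in the br–g interval produce the single-crossover classes j g br and J G BR (144 + 162 = 306) plus the double crossovers (26).
RF(br–g) = (306 + 26) / 1500 = 332/1500 = 0.2213 → 22.1 cM.

22.1 cM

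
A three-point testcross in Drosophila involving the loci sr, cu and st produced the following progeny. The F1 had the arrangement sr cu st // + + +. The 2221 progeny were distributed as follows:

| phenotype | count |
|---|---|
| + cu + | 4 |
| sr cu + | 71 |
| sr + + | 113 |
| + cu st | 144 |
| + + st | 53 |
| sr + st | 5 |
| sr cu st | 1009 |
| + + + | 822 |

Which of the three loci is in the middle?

The two rarest classes, sr + st and + cu +, are the double crossovers. Comparing them with the parentals, only the cu allele has switched, so cu is the middle locus and the order is sr – cu – st.

cu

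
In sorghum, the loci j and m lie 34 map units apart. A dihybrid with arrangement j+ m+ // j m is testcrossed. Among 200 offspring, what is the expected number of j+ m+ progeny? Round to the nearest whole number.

A map distance of 34 map units corresponds to a recombination frequency of 0.340.
The F1 is j+ m+ / j m, so j+ m+ is a parental gamete class with expected frequency (1 − r)/2 = 0.660/2 = 0.3300.
Expected number = 0.3300 × 200 = 66.00 ≈ 66.

66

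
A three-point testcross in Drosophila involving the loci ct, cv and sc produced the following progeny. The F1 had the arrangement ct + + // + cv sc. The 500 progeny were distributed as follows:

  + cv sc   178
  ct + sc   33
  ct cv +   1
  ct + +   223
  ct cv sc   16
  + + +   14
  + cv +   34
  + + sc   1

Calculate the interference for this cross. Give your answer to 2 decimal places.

The two rarest classes, ct cv + and + + sc, are the double crossovers. Comparing them with the parentals, only the cv allele has switched, so cv is the middle locus and the order is ct – cv – sc.
ct–cv: (30 + 2)/500 = 0.0640; cv–sc: (67 + 2)/500 = 0.1380.
Expected DCO frequency = 0.0640 × 0.1380 ≈ 0.00883; observed = 2/500 ≈ 0.00400.
Coefficient of coincidence = 0.00400/0.00883 ≈ 0.45; interference = 1 − 0.45 = 0.55.

0.55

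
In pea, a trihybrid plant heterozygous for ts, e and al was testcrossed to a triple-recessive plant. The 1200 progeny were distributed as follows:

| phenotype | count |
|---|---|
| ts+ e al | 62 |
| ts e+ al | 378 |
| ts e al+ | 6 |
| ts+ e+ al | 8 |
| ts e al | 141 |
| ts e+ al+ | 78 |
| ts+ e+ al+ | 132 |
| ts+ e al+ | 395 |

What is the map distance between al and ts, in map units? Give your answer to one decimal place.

The two most frequent reciprocal classes, ts e+ al and ts+ e al+, are the parental types, so the F1 was ts e+ al / ts+ e al+.
The two rarest classes, ts+ e+ al and ts e al+, are the double crossovers. Comparing them with the parentals, only the ts allele has switched, so ts is the middle locus and the order is e – ts – al.
Crossovers in the ts–al interval produce the single-crossover classes ts e+ al+ and ts+ e al (78 + 62 = 140) plus the double crossovers (14).
RF(ts–al) = (140 + 14) / 1200 = 154/1200 = 0.1283 → 12.8 map units.

12.8 map units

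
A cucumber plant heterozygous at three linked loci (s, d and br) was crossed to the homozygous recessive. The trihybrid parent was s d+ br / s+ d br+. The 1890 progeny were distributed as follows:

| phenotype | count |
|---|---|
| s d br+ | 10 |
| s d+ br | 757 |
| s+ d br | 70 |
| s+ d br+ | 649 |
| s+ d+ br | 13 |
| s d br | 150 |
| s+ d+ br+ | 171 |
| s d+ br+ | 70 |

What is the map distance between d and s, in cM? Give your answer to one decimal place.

The two rarest classes, s+ d+ br and s d br+, are the double crossovers. Comparing them with the parentals, only the s allele has switched, so s is the middle locus and the order is d – s – br.
Crossovers in the d–s interval produce the single-crossover classes s d br and s+ d+ br+ (150 + 171 = 321) plus the double crossovers (23).
RF(d–s) = (321 + 23) / 1890 = 344/1890 = 0.1820 → 18.2 cM.

18.2 cM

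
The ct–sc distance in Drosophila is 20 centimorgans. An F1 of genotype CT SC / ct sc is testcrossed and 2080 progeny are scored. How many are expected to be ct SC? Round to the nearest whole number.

A map distance of 20 centimorgans corresponds to a recombination frequency of 0.200.
The F1 is CT SC / ct sc, so ct SC is a recombinant gamete class with expected frequency r/2 = 0.200/2 = 0.1000.
Expected number = 0.1000 × 2080 = 208.00 ≈ 208.

208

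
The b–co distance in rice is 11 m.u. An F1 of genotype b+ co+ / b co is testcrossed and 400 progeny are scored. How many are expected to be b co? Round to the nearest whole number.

A map distance of 11 m.u. corresponds to a recombination frequency of 0.110.
The F1 is b+ co+ / b co, so b co is a parental gamete class with expected frequency (1 − r)/2 = 0.890/2 = 0.4450.
Expected number = 0.4450 × 400 = 178.00 ≈ 178.

178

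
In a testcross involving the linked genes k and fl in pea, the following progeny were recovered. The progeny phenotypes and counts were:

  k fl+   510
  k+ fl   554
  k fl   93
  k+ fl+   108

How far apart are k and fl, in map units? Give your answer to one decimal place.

The two most frequent classes, k+ fl (554) and k fl+ (510), are the parental types, so the F1 was k+ fl / k fl+.
The recombinant classes are k+ fl+ and k fl: 108 + 93 = 201.
Recombination frequency = 201/1265 = 0.1589 ≈ 15.9%, i.e. 15.9 map units.

15.9 map units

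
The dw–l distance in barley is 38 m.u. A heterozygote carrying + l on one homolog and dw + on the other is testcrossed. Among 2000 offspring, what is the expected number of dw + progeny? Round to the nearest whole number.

A map distance of 38 m.u. corresponds to a recombination frequency of 0.380.
The F1 is + l / dw +, so dw + is a parental gamete class with expected frequency (1 − r)/2 = 0.620/2 = 0.3100.
Expected number = 0.3100 × 2000 = 620.00 ≈ 620.

620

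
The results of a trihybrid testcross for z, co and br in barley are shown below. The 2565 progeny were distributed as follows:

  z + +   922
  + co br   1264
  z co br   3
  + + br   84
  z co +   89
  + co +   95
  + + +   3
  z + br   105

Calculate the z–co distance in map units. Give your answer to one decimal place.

7.0 map units

The two most frequent reciprocal classes, z + + and + co br, are the parental types, so the F1 was z + + / + co br.
The two rarest classes, + + + and z co br, are the double crossovers. Comparing them with the parentals, only the z allele has switched, so z is the middle locus and the order is co – z – br.
Crossovers in the co–z interval produce the single-crossover classes z co + and + + br (89 + 84 = 173) plus the double crossovers (6).
RF(co–z) = (173 + 6) / 2565 = 179/2565 = 0.0698 → 7.0 map units.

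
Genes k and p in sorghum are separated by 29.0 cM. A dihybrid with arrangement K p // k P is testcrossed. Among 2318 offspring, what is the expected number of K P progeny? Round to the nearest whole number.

336

A map distance of 29.0 cM corresponds to a recombination frequency of 0.290.
The F1 is K p / k P, so K P is a recombinant gamete class with expected frequency r/2 = 0.290/2 = 0.1450.
Expected number = 0.1450 × 2318 = 336.11 ≈ 336.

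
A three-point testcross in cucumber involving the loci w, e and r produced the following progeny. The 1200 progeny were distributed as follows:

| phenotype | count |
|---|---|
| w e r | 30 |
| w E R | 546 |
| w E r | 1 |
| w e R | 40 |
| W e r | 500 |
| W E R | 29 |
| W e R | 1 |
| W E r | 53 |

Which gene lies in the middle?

r

The two most frequent reciprocal classes, W e r and w E R, are the parental types, so the F1 was W e r / w E R.
The two rarest classes, W e R and w E r, are the double crossovers. Comparing them with the parentals, only the r allele has switched, so r is the middle locus and the order is w – r – e.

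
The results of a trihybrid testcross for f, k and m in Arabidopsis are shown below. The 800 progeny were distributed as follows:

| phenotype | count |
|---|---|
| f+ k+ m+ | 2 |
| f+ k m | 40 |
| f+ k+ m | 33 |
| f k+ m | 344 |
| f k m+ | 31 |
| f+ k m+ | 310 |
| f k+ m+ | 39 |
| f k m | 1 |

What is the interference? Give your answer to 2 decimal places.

The two most frequent reciprocal classes, f+ k m+ and f k+ m, are the parental types, so the F1 was f+ k m+ / f k+ m.
The two rarest classes, f+ k+ m+ and f k m, are the double crossovers. Comparing them with the parentals, only the k allele has switched, so k is the middle locus and the order is m – k – f.
m–k: (79 + 3)/800 = 0.1025; k–f: (64 + 3)/800 = 0.0838.
Expected DCO frequency = 0.1025 × 0.0838 ≈ 0.00859; observed = 3/800 ≈ 0.00375.
Coefficient of coincidence = 0.00375/0.00859 ≈ 0.44; interference = 1 − 0.44 = 0.56.

0.56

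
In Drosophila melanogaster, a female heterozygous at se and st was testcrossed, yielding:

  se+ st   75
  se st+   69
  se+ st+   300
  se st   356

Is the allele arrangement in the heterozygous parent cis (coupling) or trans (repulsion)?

cis

The two most frequent classes are se+ st+ (300) and se st (356); these are the parental (non-recombinant) types.
So the F1 carried se+ st+ on one chromosome and se st on the other — the recessive alleles are on the same chromosome (cis / coupling).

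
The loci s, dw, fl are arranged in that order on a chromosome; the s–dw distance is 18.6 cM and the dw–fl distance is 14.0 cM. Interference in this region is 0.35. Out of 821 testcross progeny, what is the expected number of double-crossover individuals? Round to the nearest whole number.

Map distances give recombination frequencies of 0.186 and 0.140 for the two intervals.
With interference 0.35 (so coincidence = 0.65), expected double-crossover frequency = 0.186 × 0.140 × 0.65 = 0.01693.
Expected number = 0.01693 × 821 = 13.90 ≈ 14.

14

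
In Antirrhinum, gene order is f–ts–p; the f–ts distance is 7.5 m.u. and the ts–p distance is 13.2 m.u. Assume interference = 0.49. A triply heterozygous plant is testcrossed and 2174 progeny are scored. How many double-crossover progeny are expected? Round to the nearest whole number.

Map distances give recombination frequencies of 0.075 and 0.132 for the two intervals.
With interference 0.49 (so coincidence = 0.51), expected double-crossover frequency = 0.075 × 0.132 × 0.51 = 0.00505.
Expected number = 0.00505 × 2174 = 10.98 ≈ 11.

11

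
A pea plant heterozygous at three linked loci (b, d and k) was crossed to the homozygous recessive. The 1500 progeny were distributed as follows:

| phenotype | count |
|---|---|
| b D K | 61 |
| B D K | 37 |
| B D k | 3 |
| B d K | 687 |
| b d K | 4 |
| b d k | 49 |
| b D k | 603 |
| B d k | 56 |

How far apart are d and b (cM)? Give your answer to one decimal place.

The two most frequent reciprocal classes, b D k and B d K, are the parental types, so the F1 was b D k / B d K.
The two rarest classes, B D k and b d K, are the double crossovers. Comparing them with the parentals, only the b allele has switched, so b is the middle locus and the order is k – b – d.
Crossovers in the b–d interval produce the single-crossover classes b d k and B D K (49 + 37 = 86) plus the double crossovers (7).
RF(b–d) = (86 + 7) / 1500 = 93/1500 = 0.0620 → 6.2 cM.

6.2 cM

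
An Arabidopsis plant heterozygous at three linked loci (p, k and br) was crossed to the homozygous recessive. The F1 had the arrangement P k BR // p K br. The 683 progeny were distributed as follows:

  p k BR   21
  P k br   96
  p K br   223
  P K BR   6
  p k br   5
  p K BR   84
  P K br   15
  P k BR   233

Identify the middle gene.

k

The two rarest classes, P K BR and p k br, are the double crossovers. Comparing them with the parentals, only the k allele has switched, so k is the middle locus and the order is p – k – br.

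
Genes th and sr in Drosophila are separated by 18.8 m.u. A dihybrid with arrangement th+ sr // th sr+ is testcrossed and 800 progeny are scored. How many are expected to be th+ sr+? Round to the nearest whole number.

A map distance of 18.8 m.u. corresponds to a recombination frequency of 0.188.
The F1 is th+ sr / th sr+, so th+ sr+ is a recombinant gamete class with expected frequency r/2 = 0.188/2 = 0.0940.
Expected number = 0.0940 × 800 = 75.20 ≈ 75.

75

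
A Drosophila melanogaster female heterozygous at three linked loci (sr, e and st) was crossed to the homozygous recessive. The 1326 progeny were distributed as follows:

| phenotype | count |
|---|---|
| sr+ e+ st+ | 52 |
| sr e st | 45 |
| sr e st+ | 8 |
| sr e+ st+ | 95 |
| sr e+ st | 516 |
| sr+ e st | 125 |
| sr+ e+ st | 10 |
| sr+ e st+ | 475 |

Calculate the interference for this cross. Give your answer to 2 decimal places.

0.13

The two most frequent reciprocal classes, sr+ e st+ and sr e+ st, are the parental types, so the F1 was sr+ e st+ / sr e+ st.
The two rarest classes, sr e st+ and sr+ e+ st, are the double crossovers. Comparing them with the parentals, only the sr allele has switched, so sr is the middle locus and the order is st – sr – e.
st–sr: (220 + 18)/1326 = 0.1795; sr–e: (97 + 18)/1326 = 0.0867.
Expected DCO frequency = 0.1795 × 0.0867 ≈ 0.01556; observed = 18/1326 ≈ 0.01357.
Coefficient of coincidence = 0.01357/0.01556 ≈ 0.87; interference = 1 − 0.87 = 0.13.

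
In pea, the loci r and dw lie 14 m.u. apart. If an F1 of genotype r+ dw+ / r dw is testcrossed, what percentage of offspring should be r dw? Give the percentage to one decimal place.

43.0%

A map distance of 14 m.u. corresponds to a recombination frequency of 0.140.
The F1 is r+ dw+ / r dw, so r dw is a parental gamete class with expected frequency (1 − r)/2 = 0.860/2 = 0.4300.
That is 0.4300 = 43.0% of the progeny.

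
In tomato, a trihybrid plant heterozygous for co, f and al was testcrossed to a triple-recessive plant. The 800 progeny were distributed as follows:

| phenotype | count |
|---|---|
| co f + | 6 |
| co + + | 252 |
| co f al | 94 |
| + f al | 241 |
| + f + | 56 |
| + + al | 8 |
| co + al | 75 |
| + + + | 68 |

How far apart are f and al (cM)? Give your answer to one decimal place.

The two most frequent reciprocal classes, + f al and co + +, are the parental types, so the F1 was + f al / co + +.
The two rarest classes, + + al and co f +, are the double crossovers. Comparing them with the parentals, only the f allele has switched, so f is the middle locus and the order is co – f – al.
Crossovers in the f–al interval produce the single-crossover classes + f + and co + al (56 + 75 = 131) plus the double crossovers (14).
RF(f–al) = (131 + 14) / 800 = 145/800 = 0.1812 → 18.1 cM.

18.1 cM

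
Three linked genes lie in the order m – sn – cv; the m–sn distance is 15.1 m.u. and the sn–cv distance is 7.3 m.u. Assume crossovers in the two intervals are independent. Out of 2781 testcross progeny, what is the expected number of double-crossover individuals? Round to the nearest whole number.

Map distances give recombination frequencies of 0.151 and 0.073 for the two intervals.
With no interference, expected double-crossover frequency = 0.151 × 0.073 = 0.01102.
Expected number = 0.01102 × 2781 = 30.65 ≈ 31.

31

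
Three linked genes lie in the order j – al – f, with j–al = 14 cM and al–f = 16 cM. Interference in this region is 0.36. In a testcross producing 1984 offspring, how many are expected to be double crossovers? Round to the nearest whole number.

28

Map distances give recombination frequencies of 0.140 and 0.160 for the two intervals.
With interference 0.36 (so coincidence = 0.64), expected double-crossover frequency = 0.140 × 0.160 × 0.64 = 0.01434.
Expected number = 0.01434 × 1984 = 28.44 ≈ 28.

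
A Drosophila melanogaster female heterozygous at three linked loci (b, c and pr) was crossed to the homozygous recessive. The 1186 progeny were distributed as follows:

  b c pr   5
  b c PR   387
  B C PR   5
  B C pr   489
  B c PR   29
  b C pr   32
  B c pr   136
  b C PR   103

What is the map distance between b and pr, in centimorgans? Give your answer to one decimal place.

6.0 centimorgans

The two most frequent reciprocal classes, b c PR and B C pr, are the parental types, so the F1 was b c PR / B C pr.
The two rarest classes, b c pr and B C PR, are the double crossovers. Comparing them with the parentals, only the pr allele has switched, so pr is the middle locus and the order is b – pr – c.
Crossovers in the b–pr interval produce the single-crossover classes B c PR and b C pr (29 + 32 = 61) plus the double crossovers (10).
RF(b–pr) = (61 + 10) / 1186 = 71/1186 = 0.0599 → 6.0 centimorgans.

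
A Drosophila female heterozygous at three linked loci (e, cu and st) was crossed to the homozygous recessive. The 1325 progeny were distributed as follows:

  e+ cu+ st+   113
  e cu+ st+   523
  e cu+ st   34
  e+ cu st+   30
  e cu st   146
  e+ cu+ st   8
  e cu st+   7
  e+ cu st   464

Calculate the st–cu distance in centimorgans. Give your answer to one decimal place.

The two most frequent reciprocal classes, e cu+ st+ and e+ cu st, are the parental types, so the F1 was e cu+ st+ / e+ cu st.
The two rarest classes, e cu st+ and e+ cu+ st, are the double crossovers. Comparing them with the parentals, only the cu allele has switched, so cu is the middle locus and the order is e – cu – st.
Crossovers in the cu–st interval produce the single-crossover classes e cu+ st and e+ cu st+ (34 + 30 = 64) plus the double crossovers (15).
RF(cu–st) = (64 + 15) / 1325 = 79/1325 = 0.0596 → 6.0 centimorgans.

6.0 centimorgans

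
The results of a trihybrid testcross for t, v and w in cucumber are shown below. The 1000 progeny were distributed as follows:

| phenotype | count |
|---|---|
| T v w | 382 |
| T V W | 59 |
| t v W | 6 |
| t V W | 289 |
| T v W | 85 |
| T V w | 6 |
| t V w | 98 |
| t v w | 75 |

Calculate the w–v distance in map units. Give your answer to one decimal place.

The two most frequent reciprocal classes, t V W and T v w, are the parental types, so the F1 was t V W / T v w.
The two rarest classes, t v W and T V w, are the double crossovers. Comparing them with the parentals, only the v allele has switched, so v is the middle locus and the order is w – v – t.
Crossovers in the w–v interval produce the single-crossover classes t V w and T v W (98 + 85 = 183) plus the double crossovers (12).
RF(w–v) = (183 + 12) / 1000 = 195/1000 = 0.1950 → 19.5 map units.

19.5 map units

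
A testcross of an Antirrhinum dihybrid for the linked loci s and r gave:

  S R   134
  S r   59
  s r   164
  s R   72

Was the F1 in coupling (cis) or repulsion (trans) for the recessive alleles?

cis

The two most frequent classes are S R (134) and s r (164); these are the parental (non-recombinant) types.
So the F1 carried S R on one chromosome and s r on the other — the recessive alleles are on the same chromosome (cis / coupling).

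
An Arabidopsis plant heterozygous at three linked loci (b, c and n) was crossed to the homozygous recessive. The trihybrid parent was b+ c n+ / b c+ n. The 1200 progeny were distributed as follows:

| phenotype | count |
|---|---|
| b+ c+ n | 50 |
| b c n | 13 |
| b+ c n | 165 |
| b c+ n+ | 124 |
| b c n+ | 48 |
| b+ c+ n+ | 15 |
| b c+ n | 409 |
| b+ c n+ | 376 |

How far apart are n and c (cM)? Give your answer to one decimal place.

26.4 cM

The two rarest classes, b+ c+ n+ and b c n, are the double crossovers. Comparing them with the parentals, only the c allele has switched, so c is the middle locus and the order is b – c – n.
Crossovers in the c–n interval produce the single-crossover classes b+ c n and b c+ n+ (165 + 124 = 289) plus the double crossovers (28).
RF(c–n) = (289 + 28) / 1200 = 317/1200 = 0.2642 → 26.4 cM.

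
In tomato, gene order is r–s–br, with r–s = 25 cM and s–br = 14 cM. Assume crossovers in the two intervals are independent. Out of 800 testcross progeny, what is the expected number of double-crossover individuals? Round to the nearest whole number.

Map distances give recombination frequencies of 0.250 and 0.140 for the two intervals.
With no interference, expected double-crossover frequency = 0.250 × 0.140 = 0.03500.
Expected number = 0.03500 × 800 = 28.00 ≈ 28.

28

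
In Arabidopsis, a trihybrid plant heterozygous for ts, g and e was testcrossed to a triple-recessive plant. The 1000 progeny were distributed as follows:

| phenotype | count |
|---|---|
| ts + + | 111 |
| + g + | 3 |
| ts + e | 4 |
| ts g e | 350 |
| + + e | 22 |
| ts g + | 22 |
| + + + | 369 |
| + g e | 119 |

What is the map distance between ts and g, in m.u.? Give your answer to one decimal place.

23.7 m.u.

The two most frequent reciprocal classes, ts g e and + + +, are the parental types, so the F1 was ts g e / + + +.
The two rarest classes, ts + e and + g +, are the double crossovers. Comparing them with the parentals, only the g allele has switched, so g is the middle locus and the order is ts – g – e.
Crossovers in the ts–g interval produce the single-crossover classes + g e and ts + + (119 + 111 = 230) plus the double crossovers (7).
RF(ts–g) = (230 + 7) / 1000 = 237/1000 = 0.2370 → 23.7 m.u.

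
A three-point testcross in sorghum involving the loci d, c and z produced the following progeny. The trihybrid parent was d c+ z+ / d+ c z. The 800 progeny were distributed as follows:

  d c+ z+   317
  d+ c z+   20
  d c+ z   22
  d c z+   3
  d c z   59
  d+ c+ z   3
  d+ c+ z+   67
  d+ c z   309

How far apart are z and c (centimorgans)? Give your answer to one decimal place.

6.0 centimorgans

The two rarest classes, d c z+ and d+ c+ z, are the double crossovers. Comparing them with the parentals, only the c allele has switched, so c is the middle locus and the order is d – c – z.
Crossovers in the c–z interval produce the single-crossover classes d c+ z and d+ c z+ (22 + 20 = 42) plus the double crossovers (6).
RF(c–z) = (42 + 6) / 800 = 48/800 = 0.0600 → 6.0 centimorgans.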